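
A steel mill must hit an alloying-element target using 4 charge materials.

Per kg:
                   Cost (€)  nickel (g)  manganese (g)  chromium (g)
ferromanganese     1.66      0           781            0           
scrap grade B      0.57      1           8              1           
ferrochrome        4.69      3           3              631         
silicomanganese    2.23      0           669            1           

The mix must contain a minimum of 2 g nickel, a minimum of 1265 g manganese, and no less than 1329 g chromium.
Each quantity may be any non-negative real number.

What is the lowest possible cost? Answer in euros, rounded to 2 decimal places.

Let x1 = kg of ferromanganese, x2 = kg of scrap grade B, x3 = kg of ferrochrome, x4 = kg of silicomanganese.
Minimise 1.66x1 + 0.57x2 + 4.69x3 + 2.23x4 with:
  1x2 + 3x3 ≥ 2   (nickel)
  781x1 + 8x2 + 3x3 + 669x4 ≥ 1265   (manganese)
  1x2 + 631x3 + 1x4 ≥ 1329   (chromium)
  x1, x2, x3, x4 ≥ 0.
The minimum-cost mix takes nothing from scrap grade B, silicomanganese — only ferromanganese, ferrochrome. The manganese and chromium requirements are met with equality.
Solving gives x1 = 1.612, x3 = 2.106.
Total cost: 1.66·1.612 + 4.69·2.106 = 12.5531.

€12.55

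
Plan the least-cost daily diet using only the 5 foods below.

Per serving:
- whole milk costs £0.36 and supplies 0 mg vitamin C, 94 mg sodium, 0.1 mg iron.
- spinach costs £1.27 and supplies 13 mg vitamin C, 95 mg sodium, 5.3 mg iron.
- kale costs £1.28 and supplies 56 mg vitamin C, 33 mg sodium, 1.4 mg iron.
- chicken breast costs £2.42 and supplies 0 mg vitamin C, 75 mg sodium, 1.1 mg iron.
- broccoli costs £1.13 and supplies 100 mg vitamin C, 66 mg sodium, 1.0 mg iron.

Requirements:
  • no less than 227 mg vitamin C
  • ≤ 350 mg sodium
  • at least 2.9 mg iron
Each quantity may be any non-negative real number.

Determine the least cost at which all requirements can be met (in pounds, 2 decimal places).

£2.70

This is a linear program. Let x1 = servings of whole milk, x2 = servings of spinach, x3 = servings of kale, x4 = servings of chicken breast, x5 = servings of broccoli.
Minimise 0.36x1 + 1.27x2 + 1.28x3 + 2.42x4 + 1.13x5 subject to:
  13x2 + 56x3 + 100x5 ≥ 227   (vitamin C)
  94x1 + 95x2 + 33x3 + 75x4 + 66x5 ≤ 350   (sodium)
  0.1x1 + 5.3x2 + 1.4x3 + 1.1x4 + 1x5 ≥ 2.9   (iron)
  x1, x2, x3, x4, x5 ≥ 0.
At the optimum only spinach, broccoli are positive (whole milk, kale, chicken breast = 0). There the vitamin C and iron constraints are tight.
That vertex is x2 = 0.1219, x5 = 2.254.
Cost = 1.27·0.1219 + 1.13·2.254 = 2.7018.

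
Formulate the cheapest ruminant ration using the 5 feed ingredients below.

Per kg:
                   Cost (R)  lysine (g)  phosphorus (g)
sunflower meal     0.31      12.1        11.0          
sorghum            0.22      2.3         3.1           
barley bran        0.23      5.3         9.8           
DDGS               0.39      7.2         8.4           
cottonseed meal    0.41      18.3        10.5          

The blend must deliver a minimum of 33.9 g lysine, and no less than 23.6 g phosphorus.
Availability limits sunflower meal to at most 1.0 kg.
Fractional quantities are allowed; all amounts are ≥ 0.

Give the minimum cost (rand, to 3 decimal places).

Treat it as an LP. Let x1 = kg of sunflower meal, x2 = kg of sorghum, x3 = kg of barley bran, x4 = kg of DDGS, x5 = kg of cottonseed meal.
Minimise 0.31x1 + 0.22x2 + 0.23x3 + 0.39x4 + 0.41x5 subject to:
  12.1x1 + 2.3x2 + 5.3x3 + 7.2x4 + 18.3x5 ≥ 33.9   (lysine)
  11x1 + 3.1x2 + 9.8x3 + 8.4x4 + 10.5x5 ≥ 23.6   (phosphorus)
  x1 ≤ 1
  x1, x2, x3, x4, x5 ≥ 0.
The cheapest feasible vertex uses only sunflower meal, barley bran, cottonseed meal; sorghum, DDGS are not used. The lysine, phosphorus, the sunflower meal cap requirements are met with equality.
Solving gives x1 = 1, x3 = 0.01358, x5 = 1.187.
Objective = 0.31·1 + 0.23·0.01358 + 0.41·1.187 = 0.79979.

R0.800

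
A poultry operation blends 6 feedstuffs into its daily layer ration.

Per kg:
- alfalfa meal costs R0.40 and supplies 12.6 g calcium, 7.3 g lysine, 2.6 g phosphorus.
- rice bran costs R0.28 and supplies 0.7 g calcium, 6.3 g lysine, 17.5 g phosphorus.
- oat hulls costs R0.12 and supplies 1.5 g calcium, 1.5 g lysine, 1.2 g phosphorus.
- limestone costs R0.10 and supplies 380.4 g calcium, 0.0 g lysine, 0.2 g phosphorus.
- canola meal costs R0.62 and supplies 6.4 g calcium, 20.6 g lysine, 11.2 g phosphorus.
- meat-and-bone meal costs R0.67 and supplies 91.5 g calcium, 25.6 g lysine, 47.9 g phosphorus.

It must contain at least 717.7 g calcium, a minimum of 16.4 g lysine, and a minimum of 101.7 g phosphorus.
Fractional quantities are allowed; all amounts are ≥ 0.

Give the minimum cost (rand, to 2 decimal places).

Let x1 = kg of alfalfa meal, x2 = kg of rice bran, x3 = kg of oat hulls, x4 = kg of limestone, x5 = kg of canola meal, x6 = kg of meat-and-bone meal.
Minimise 0.4x1 + 0.28x2 + 0.12x3 + 0.1x4 + 0.62x5 + 0.67x6 s.t.:
  12.6x1 + 0.7x2 + 1.5x3 + 380.4x4 + 6.4x5 + 91.5x6 ≥ 717.7   (calcium)
  7.3x1 + 6.3x2 + 1.5x3 + 20.6x5 + 25.6x6 ≥ 16.4   (lysine)
  2.6x1 + 17.5x2 + 1.2x3 + 0.2x4 + 11.2x5 + 47.9x6 ≥ 101.7   (phosphorus)
  x1, x2, x3, x4, x5, x6 ≥ 0.
The cheapest feasible vertex uses only limestone, meat-and-bone meal; alfalfa meal, rice bran, oat hulls, canola meal are not used. Binding constraints: calcium and phosphorus.
Solving gives x4 = 1.377, x6 = 2.117.
Hence cost = 0.1·1.377 + 0.67·2.117 = R1.5561.

R1.56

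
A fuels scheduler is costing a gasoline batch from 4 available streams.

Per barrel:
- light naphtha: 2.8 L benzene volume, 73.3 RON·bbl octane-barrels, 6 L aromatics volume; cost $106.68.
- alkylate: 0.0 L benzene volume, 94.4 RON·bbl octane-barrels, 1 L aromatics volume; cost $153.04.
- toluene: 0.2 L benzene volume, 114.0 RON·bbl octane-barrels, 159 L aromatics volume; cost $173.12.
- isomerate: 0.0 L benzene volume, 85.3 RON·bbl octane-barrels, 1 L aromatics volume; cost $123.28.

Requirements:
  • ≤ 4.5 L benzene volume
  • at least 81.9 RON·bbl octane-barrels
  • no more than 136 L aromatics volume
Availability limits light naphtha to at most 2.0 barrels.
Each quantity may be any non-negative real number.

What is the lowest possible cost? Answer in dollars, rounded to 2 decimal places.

Set it up as a linear program. Let x1 = barrels of light naphtha, x2 = barrels of alkylate, x3 = barrels of toluene, x4 = barrels of isomerate.
Minimize 106.68x1 + 153.04x2 + 173.12x3 + 123.28x4 subject to:
  2.8x1 + 0.2x3 ≤ 4.5   (benzene volume)
  73.3x1 + 94.4x2 + 114x3 + 85.3x4 ≥ 81.9   (octane-barrels)
  6x1 + 1x2 + 159x3 + 1x4 ≤ 136   (aromatics volume)
  x1 ≤ 2
  x1, x2, x3, x4 ≥ 0.
The cheapest feasible vertex uses only isomerate; light naphtha, alkylate, toluene are not used. The octane-barrels requirement is met with equality.
So isomerate = 0.96014 barrels.
Hence cost = 123.28·0.96014 = $118.3661.

$118.37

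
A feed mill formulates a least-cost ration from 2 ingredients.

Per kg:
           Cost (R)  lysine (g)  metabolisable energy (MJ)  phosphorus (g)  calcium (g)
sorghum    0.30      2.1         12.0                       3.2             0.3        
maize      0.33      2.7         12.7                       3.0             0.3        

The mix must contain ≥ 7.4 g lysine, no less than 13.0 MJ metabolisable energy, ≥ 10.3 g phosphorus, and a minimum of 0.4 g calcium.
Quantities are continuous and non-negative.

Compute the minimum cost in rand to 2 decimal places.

Treat it as an LP. Let x1 = kg of sorghum, x2 = kg of maize.
Minimize 0.3x1 + 0.33x2 with:
  2.1x1 + 2.7x2 ≥ 7.4   (lysine)
  12x1 + 12.7x2 ≥ 13   (metabolisable energy)
  3.2x1 + 3x2 ≥ 10.3   (phosphorus)
  0.3x1 + 0.3x2 ≥ 0.4   (calcium)
  x1, x2 ≥ 0.
Both inputs are positive at the optimum. The lysine and phosphorus requirements are met with equality.
So sorghum = 2.397 kg, maize = 0.8761 kg.
Total cost: 0.3·2.397 + 0.33·0.8761 = 1.0082.

R1.01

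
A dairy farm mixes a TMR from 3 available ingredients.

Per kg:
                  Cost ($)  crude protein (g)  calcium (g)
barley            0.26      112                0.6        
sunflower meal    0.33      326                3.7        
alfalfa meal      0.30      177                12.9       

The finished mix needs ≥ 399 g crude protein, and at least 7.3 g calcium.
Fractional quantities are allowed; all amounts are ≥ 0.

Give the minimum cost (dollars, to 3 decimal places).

Let x1 = kg of barley, x2 = kg of sunflower meal, x3 = kg of alfalfa meal.
Minimize 0.26x1 + 0.33x2 + 0.3x3 with:
  112x1 + 326x2 + 177x3 ≥ 399   (crude protein)
  0.6x1 + 3.7x2 + 12.9x3 ≥ 7.3   (calcium)
  x1, x2, x3 ≥ 0.
The optimal basis is {sunflower meal, alfalfa meal}; barley drops out. There the crude protein and calcium constraints are tight.
Optimal quantities: sunflower meal = 1.086 kg, alfalfa meal = 0.2545 kg.
Objective = 0.33·1.086 + 0.3·0.2545 = 0.43473.

$0.435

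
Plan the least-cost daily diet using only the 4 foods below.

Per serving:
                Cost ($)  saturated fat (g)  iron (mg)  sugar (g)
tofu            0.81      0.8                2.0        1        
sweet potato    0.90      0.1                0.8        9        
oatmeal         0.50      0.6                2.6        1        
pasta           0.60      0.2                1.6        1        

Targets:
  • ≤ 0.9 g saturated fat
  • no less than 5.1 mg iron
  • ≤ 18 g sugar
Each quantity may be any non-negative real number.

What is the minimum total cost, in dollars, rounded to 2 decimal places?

$1.46

Let x1 = servings of tofu, x2 = servings of sweet potato, x3 = servings of oatmeal, x4 = servings of pasta.
Minimise 0.81x1 + 0.9x2 + 0.5x3 + 0.6x4 s.t.:
  0.8x1 + 0.1x2 + 0.6x3 + 0.2x4 ≤ 0.9   (saturated fat)
  2x1 + 0.8x2 + 2.6x3 + 1.6x4 ≥ 5.1   (iron)
  1x1 + 9x2 + 1x3 + 1x4 ≤ 18   (sugar)
  x1, x2, x3, x4 ≥ 0.
The cheapest feasible vertex uses only oatmeal, pasta; tofu, sweet potato are not used. There the saturated fat and iron constraints are tight.
Optimal quantities: oatmeal = 0.9545 servings, pasta = 1.636 servings.
Cost = 0.5·0.9545 + 0.6·1.636 = 1.4589.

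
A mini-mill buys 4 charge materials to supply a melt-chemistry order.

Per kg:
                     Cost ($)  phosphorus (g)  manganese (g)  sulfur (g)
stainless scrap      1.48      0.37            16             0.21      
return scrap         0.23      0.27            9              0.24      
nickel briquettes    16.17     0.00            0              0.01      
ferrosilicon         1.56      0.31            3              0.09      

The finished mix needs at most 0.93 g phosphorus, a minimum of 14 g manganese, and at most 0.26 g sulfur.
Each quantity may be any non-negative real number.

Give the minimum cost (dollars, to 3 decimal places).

Set it up as a linear program. Let x1 = kg of stainless scrap, x2 = kg of return scrap, x3 = kg of nickel briquettes, x4 = kg of ferrosilicon.
Minimise 1.48x1 + 0.23x2 + 16.17x3 + 1.56x4 with:
  0.37x1 + 0.27x2 + 0.31x4 ≤ 0.93   (phosphorus)
  16x1 + 9x2 + 3x4 ≥ 14   (manganese)
  0.21x1 + 0.24x2 + 0.01x3 + 0.09x4 ≤ 0.26   (sulfur)
  x1, x2, x3, x4 ≥ 0.
At the optimum only stainless scrap, return scrap are positive (nickel briquettes, ferrosilicon = 0). Binding constraints: manganese and sulfur.
Optimal quantities: stainless scrap = 0.5231 kg, return scrap = 0.6256 kg.
Hence cost = 1.48·0.5231 + 0.23·0.6256 = $0.91808.

$0.918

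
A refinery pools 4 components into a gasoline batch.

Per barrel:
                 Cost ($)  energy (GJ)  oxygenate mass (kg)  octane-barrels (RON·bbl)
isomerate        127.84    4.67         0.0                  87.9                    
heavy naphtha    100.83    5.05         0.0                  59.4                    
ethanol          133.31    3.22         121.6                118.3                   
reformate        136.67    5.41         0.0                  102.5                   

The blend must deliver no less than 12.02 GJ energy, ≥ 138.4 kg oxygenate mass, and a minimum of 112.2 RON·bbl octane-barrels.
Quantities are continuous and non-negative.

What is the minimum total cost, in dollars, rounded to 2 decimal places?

Let x1 = barrels of isomerate, x2 = barrels of heavy naphtha, x3 = barrels of ethanol, x4 = barrels of reformate.
Minimize 127.84x1 + 100.83x2 + 133.31x3 + 136.67x4 s.t.:
  4.67x1 + 5.05x2 + 3.22x3 + 5.41x4 ≥ 12.02   (energy)
  121.6x3 ≥ 138.4   (oxygenate mass)
  87.9x1 + 59.4x2 + 118.3x3 + 102.5x4 ≥ 112.2   (octane-barrels)
  x1, x2, x3, x4 ≥ 0.
At the optimum only heavy naphtha, ethanol are positive (isomerate, reformate = 0). The energy and oxygenate mass requirements are met with equality.
So heavy naphtha = 1.65448 barrels, ethanol = 1.13816 barrels.
Total cost: 100.83·1.65448 + 133.31·1.13816 = 318.5493.

$318.55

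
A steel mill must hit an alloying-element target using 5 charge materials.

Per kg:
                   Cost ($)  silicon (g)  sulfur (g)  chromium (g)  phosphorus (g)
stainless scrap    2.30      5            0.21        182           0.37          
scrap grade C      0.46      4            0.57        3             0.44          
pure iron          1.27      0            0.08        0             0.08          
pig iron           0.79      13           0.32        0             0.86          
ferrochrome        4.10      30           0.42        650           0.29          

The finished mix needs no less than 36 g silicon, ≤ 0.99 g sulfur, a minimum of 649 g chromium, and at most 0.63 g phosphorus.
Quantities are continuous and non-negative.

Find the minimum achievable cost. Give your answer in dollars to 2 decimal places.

Treat it as an LP. Let x1 = kg of stainless scrap, x2 = kg of scrap grade C, x3 = kg of pure iron, x4 = kg of pig iron, x5 = kg of ferrochrome.
Minimise 2.3x1 + 0.46x2 + 1.27x3 + 0.79x4 + 4.1x5 subject to:
  5x1 + 4x2 + 13x4 + 30x5 ≥ 36   (silicon)
  0.21x1 + 0.57x2 + 0.08x3 + 0.32x4 + 0.42x5 ≤ 0.99   (sulfur)
  182x1 + 3x2 + 650x5 ≥ 649   (chromium)
  0.37x1 + 0.44x2 + 0.08x3 + 0.86x4 + 0.29x5 ≤ 0.63   (phosphorus)
  x1, x2, x3, x4, x5 ≥ 0.
The cheapest feasible vertex uses only pig iron, ferrochrome; stainless scrap, scrap grade C, pure iron are not used. There the silicon and phosphorus constraints are tight.
Optimal quantities: pig iron = 0.384 kg, ferrochrome = 1.034 kg.
Total cost: 0.79·0.384 + 4.1·1.034 = 4.5428.

$4.54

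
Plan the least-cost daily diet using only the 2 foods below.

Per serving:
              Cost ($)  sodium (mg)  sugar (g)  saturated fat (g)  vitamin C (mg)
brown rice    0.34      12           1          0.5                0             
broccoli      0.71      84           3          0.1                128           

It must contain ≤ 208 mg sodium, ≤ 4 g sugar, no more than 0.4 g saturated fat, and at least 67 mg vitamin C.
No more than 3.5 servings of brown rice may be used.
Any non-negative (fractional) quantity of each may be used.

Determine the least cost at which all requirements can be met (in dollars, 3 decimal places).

Set it up as a linear program. Let x1 = servings of brown rice, x2 = servings of broccoli.
Minimise 0.34x1 + 0.71x2 s.t.:
  12x1 + 84x2 ≤ 208   (sodium)
  1x1 + 3x2 ≤ 4   (sugar)
  0.5x1 + 0.1x2 ≤ 0.4   (saturated fat)
  128x2 ≥ 67   (vitamin C)
  x1 ≤ 3.5
  x1, x2 ≥ 0.
The optimal basis is {broccoli}; brown rice drops out. Binding constraint: vitamin C.
So broccoli = 0.5234 servings.
Total cost: 0.71·0.5234 = 0.37161.

$0.372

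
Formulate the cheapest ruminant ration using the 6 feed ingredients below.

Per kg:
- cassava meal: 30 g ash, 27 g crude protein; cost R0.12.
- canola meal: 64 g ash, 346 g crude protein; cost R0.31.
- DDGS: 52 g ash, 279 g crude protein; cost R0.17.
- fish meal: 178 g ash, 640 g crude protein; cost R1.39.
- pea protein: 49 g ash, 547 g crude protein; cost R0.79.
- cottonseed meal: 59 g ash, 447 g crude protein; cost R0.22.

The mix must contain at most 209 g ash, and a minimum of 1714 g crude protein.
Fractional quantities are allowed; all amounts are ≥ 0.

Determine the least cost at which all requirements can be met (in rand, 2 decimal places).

R1.23

Treat it as an LP. Let x1 = kg of cassava meal, x2 = kg of canola meal, x3 = kg of DDGS, x4 = kg of fish meal, x5 = kg of pea protein, x6 = kg of cottonseed meal.
Minimize 0.12x1 + 0.31x2 + 0.17x3 + 1.39x4 + 0.79x5 + 0.22x6 subject to:
  30x1 + 64x2 + 52x3 + 178x4 + 49x5 + 59x6 ≤ 209   (ash)
  27x1 + 346x2 + 279x3 + 640x4 + 547x5 + 447x6 ≥ 1714   (crude protein)
  x1, x2, x3, x4, x5, x6 ≥ 0.
At the optimum only pea protein, cottonseed meal are positive (cassava meal, canola meal, DDGS, fish meal = 0). The ash and crude protein requirements are met with equality.
Optimal quantities: pea protein = 0.7428 kg, cottonseed meal = 2.925 kg.
Total cost: 0.79·0.7428 + 0.22·2.925 = 1.2303.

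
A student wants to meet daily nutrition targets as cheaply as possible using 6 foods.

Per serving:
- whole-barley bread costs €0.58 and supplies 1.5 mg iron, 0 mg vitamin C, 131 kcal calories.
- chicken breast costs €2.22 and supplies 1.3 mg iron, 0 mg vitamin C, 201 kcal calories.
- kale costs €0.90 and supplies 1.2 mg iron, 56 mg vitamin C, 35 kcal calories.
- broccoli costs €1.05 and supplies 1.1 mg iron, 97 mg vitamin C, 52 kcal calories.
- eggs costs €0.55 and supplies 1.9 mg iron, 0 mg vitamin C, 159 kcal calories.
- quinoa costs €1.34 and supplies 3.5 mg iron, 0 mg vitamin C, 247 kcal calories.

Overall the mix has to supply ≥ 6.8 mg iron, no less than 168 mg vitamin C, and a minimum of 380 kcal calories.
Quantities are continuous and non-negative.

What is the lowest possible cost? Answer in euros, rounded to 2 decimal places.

This is a linear program. Let x1 = servings of whole-barley bread, x2 = servings of chicken breast, x3 = servings of kale, x4 = servings of broccoli, x5 = servings of eggs, x6 = servings of quinoa.
Minimize 0.58x1 + 2.22x2 + 0.9x3 + 1.05x4 + 0.55x5 + 1.34x6 subject to:
  1.5x1 + 1.3x2 + 1.2x3 + 1.1x4 + 1.9x5 + 3.5x6 ≥ 6.8   (iron)
  56x3 + 97x4 ≥ 168   (vitamin C)
  131x1 + 201x2 + 35x3 + 52x4 + 159x5 + 247x6 ≥ 380   (calories)
  x1, x2, x3, x4, x5, x6 ≥ 0.
The optimal basis is {broccoli, eggs}; whole-barley bread, chicken breast, kale, quinoa drop out. Binding constraints: iron and vitamin C.
So broccoli = 1.732 servings, eggs = 2.576 servings.
Total cost: 1.05·1.732 + 0.55·2.576 = 3.2354.

€3.24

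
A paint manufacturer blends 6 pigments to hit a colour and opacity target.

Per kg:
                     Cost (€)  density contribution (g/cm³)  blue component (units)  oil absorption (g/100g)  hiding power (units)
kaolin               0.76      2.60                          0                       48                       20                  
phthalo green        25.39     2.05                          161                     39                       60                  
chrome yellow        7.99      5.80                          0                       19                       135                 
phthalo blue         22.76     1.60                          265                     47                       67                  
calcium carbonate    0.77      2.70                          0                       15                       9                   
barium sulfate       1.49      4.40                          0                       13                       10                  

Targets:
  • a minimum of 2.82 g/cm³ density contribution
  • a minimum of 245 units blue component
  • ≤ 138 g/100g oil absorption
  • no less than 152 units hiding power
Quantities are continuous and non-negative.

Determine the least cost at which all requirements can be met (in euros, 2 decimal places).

€25.60

Let x1 = kg of kaolin, x2 = kg of phthalo green, x3 = kg of chrome yellow, x4 = kg of phthalo blue, x5 = kg of calcium carbonate, x6 = kg of barium sulfate.
Minimize 0.76x1 + 25.39x2 + 7.99x3 + 22.76x4 + 0.77x5 + 1.49x6 with:
  2.6x1 + 2.05x2 + 5.8x3 + 1.6x4 + 2.7x5 + 4.4x6 ≥ 2.82   (density contribution)
  161x2 + 265x4 ≥ 245   (blue component)
  48x1 + 39x2 + 19x3 + 47x4 + 15x5 + 13x6 ≤ 138   (oil absorption)
  20x1 + 60x2 + 135x3 + 67x4 + 9x5 + 10x6 ≥ 152   (hiding power)
  x1, x2, x3, x4, x5, x6 ≥ 0.
The optimal basis is {kaolin, chrome yellow, phthalo blue}; phthalo green, calcium carbonate, barium sulfate drop out. Binding constraints: blue component, oil absorption, hiding power.
Optimal quantities: kaolin = 1.812 kg, chrome yellow = 0.3987 kg, phthalo blue = 0.9245 kg.
Objective = 0.76·1.812 + 7.99·0.3987 + 22.76·0.9245 = 25.6044.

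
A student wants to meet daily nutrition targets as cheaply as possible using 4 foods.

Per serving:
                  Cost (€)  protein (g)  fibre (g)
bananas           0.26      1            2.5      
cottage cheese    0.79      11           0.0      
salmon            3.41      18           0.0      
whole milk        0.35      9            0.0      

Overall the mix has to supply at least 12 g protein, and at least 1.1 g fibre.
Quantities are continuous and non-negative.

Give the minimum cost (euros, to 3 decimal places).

Set it up as a linear program. Let x1 = servings of bananas, x2 = servings of cottage cheese, x3 = servings of salmon, x4 = servings of whole milk.
min 0.26x1 + 0.79x2 + 3.41x3 + 0.35x4 subject to:
  1x1 + 11x2 + 18x3 + 9x4 ≥ 12   (protein)
  2.5x1 ≥ 1.1   (fibre)
  x1, x2, x3, x4 ≥ 0.
The minimum-cost mix takes nothing from cottage cheese, salmon — only bananas, whole milk. The protein and fibre requirements are met with equality.
So bananas = 0.44 servings, whole milk = 1.284 servings.
Objective = 0.26·0.44 + 0.35·1.284 = 0.56380.

€0.564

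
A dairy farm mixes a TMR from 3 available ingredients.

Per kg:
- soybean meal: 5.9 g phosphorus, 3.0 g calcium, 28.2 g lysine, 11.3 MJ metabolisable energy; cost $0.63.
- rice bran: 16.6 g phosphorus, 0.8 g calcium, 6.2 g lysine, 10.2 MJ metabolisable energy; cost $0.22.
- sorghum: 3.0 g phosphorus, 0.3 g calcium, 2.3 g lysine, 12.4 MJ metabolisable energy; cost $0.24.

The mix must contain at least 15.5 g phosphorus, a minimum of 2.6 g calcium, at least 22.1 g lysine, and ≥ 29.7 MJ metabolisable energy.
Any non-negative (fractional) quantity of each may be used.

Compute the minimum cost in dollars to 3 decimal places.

$0.714

Treat it as an LP. Let x1 = kg of soybean meal, x2 = kg of rice bran, x3 = kg of sorghum.
min 0.63x1 + 0.22x2 + 0.24x3 s.t.:
  5.9x1 + 16.6x2 + 3x3 ≥ 15.5   (phosphorus)
  3x1 + 0.8x2 + 0.3x3 ≥ 2.6   (calcium)
  28.2x1 + 6.2x2 + 2.3x3 ≥ 22.1   (lysine)
  11.3x1 + 10.2x2 + 12.4x3 ≥ 29.7   (metabolisable energy)
  x1, x2, x3 ≥ 0.
The cheapest feasible vertex uses only soybean meal, rice bran; sorghum is not used. There the lysine and metabolisable energy constraints are tight.
So soybean meal = 0.1897 kg, rice bran = 2.702 kg.
Hence cost = 0.63·0.1897 + 0.22·2.702 = $0.71395.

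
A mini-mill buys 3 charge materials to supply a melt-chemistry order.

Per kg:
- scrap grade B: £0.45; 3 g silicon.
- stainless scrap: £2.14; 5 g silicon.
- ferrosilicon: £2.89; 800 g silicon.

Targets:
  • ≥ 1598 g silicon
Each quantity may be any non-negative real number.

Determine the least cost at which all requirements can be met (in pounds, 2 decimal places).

Let x1 = kg of scrap grade B, x2 = kg of stainless scrap, x3 = kg of ferrosilicon.
min 0.45x1 + 2.14x2 + 2.89x3 with:
  3x1 + 5x2 + 800x3 ≥ 1598   (silicon)
  x1, x2, x3 ≥ 0.
The optimal basis is {ferrosilicon}; scrap grade B, stainless scrap drop out. There the silicon constraint is tight.
So ferrosilicon = 1.998 kg.
Total cost: 2.89·1.998 = 5.7742.

£5.77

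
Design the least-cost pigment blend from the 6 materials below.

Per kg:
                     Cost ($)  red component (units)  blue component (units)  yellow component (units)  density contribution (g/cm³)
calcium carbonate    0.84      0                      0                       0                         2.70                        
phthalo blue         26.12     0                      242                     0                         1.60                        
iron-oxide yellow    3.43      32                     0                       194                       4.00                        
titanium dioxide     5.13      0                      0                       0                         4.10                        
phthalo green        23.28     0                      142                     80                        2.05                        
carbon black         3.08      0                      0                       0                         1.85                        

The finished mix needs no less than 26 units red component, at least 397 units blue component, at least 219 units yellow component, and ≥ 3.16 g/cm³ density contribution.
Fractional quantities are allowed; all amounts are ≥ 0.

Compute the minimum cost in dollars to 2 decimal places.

$46.72

Let x1 = kg of calcium carbonate, x2 = kg of phthalo blue, x3 = kg of iron-oxide yellow, x4 = kg of titanium dioxide, x5 = kg of phthalo green, x6 = kg of carbon black.
min 0.84x1 + 26.12x2 + 3.43x3 + 5.13x4 + 23.28x5 + 3.08x6 subject to:
  32x3 ≥ 26   (red component)
  242x2 + 142x5 ≥ 397   (blue component)
  194x3 + 80x5 ≥ 219   (yellow component)
  2.7x1 + 1.6x2 + 4x3 + 4.1x4 + 2.05x5 + 1.85x6 ≥ 3.16   (density contribution)
  x1, x2, x3, x4, x5, x6 ≥ 0.
The optimal basis is {phthalo blue, iron-oxide yellow}; calcium carbonate, titanium dioxide, phthalo green, carbon black drop out. The blue component and yellow component requirements are met with equality.
That vertex is x2 = 1.6405, x3 = 1.1289.
Total cost: 26.12·1.6405 + 3.43·1.1289 = 46.7220.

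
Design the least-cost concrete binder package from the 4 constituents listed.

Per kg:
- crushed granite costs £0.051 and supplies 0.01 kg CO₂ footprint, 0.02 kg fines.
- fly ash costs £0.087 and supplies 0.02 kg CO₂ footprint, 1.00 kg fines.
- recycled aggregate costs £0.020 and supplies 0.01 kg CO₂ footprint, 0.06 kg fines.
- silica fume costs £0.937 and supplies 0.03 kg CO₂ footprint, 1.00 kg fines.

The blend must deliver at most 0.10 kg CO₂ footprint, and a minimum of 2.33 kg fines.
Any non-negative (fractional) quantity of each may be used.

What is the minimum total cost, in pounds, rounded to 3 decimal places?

Let x1 = kg of crushed granite, x2 = kg of fly ash, x3 = kg of recycled aggregate, x4 = kg of silica fume.
Minimise 0.051x1 + 0.087x2 + 0.02x3 + 0.937x4 with:
  0.01x1 + 0.02x2 + 0.01x3 + 0.03x4 ≤ 0.1   (CO₂ footprint)
  0.02x1 + 1x2 + 0.06x3 + 1x4 ≥ 2.33   (fines)
  x1, x2, x3, x4 ≥ 0.
At the optimum only fly ash is positive (crushed granite, recycled aggregate, silica fume = 0). Binding constraint: fines.
Optimal quantities: fly ash = 2.33 kg.
Hence cost = 0.087·2.33 = £0.20271.

£0.203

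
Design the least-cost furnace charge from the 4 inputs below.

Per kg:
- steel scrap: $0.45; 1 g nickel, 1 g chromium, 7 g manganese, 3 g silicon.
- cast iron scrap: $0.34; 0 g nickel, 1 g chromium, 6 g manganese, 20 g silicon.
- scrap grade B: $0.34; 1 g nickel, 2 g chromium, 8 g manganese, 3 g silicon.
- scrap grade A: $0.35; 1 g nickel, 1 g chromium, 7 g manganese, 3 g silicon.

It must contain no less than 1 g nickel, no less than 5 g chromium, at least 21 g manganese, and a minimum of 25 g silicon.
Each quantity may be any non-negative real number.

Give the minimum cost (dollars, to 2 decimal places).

Let x1 = kg of steel scrap, x2 = kg of cast iron scrap, x3 = kg of scrap grade B, x4 = kg of scrap grade A.
min 0.45x1 + 0.34x2 + 0.34x3 + 0.35x4 with:
  1x1 + 1x3 + 1x4 ≥ 1   (nickel)
  1x1 + 1x2 + 2x3 + 1x4 ≥ 5   (chromium)
  7x1 + 6x2 + 8x3 + 7x4 ≥ 21   (manganese)
  3x1 + 20x2 + 3x3 + 3x4 ≥ 25   (silicon)
  x1, x2, x3, x4 ≥ 0.
The minimum-cost mix takes nothing from steel scrap, scrap grade A — only cast iron scrap, scrap grade B. Binding constraints: chromium and silicon.
Solving gives x2 = 0.9459, x3 = 2.027.
Objective = 0.34·0.9459 + 0.34·2.027 = 1.0108.

$1.01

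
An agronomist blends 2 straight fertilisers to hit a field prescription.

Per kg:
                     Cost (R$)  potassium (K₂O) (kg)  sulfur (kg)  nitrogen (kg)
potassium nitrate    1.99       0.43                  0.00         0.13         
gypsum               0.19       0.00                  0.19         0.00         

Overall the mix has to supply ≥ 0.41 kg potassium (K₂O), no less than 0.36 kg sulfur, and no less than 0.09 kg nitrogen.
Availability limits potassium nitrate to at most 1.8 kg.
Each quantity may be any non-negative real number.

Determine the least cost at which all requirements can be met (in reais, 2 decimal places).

R$2.26

Let x1 = kg of potassium nitrate, x2 = kg of gypsum.
Minimize 1.99x1 + 0.19x2 s.t.:
  0.43x1 ≥ 0.41   (potassium (K₂O))
  0.19x2 ≥ 0.36   (sulfur)
  0.13x1 ≥ 0.09   (nitrogen)
  x1 ≤ 1.8
  x1, x2 ≥ 0.
Both inputs are positive at the optimum. There the potassium (K₂O) and sulfur constraints are tight.
Optimal quantities: potassium nitrate = 0.9535 kg, gypsum = 1.895 kg.
Cost = 1.99·0.9535 + 0.19·1.895 = 2.2575.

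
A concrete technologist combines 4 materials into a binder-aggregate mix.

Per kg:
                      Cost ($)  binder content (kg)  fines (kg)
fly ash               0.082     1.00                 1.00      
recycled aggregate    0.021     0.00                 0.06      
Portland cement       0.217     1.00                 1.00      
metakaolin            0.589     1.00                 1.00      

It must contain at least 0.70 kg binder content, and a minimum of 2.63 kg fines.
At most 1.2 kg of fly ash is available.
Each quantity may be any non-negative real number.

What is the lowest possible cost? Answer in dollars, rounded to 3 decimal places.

Treat it as an LP. Let x1 = kg of fly ash, x2 = kg of recycled aggregate, x3 = kg of Portland cement, x4 = kg of metakaolin.
Minimize 0.082x1 + 0.021x2 + 0.217x3 + 0.589x4 s.t.:
  1x1 + 1x3 + 1x4 ≥ 0.7   (binder content)
  1x1 + 0.06x2 + 1x3 + 1x4 ≥ 2.63   (fines)
  x1 ≤ 1.2
  x1, x2, x3, x4 ≥ 0.
At the optimum only fly ash, Portland cement are positive (recycled aggregate, metakaolin = 0). Binding constraints: fines and the fly ash cap.
Solving gives x1 = 1.2, x3 = 1.43.
Objective = 0.082·1.2 + 0.217·1.43 = 0.40871.

$0.409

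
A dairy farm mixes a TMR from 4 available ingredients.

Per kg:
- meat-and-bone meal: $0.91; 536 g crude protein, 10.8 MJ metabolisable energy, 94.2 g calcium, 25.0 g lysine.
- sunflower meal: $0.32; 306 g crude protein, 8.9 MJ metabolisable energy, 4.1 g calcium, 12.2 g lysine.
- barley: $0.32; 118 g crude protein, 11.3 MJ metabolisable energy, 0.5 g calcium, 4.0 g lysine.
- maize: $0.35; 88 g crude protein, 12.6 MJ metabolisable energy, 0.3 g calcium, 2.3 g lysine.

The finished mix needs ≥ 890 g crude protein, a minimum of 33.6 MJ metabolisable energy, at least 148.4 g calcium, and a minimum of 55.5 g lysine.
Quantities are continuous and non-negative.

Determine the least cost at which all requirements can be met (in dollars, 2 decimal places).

$1.95

Let x1 = kg of meat-and-bone meal, x2 = kg of sunflower meal, x3 = kg of barley, x4 = kg of maize.
Minimize 0.91x1 + 0.32x2 + 0.32x3 + 0.35x4 with:
  536x1 + 306x2 + 118x3 + 88x4 ≥ 890   (crude protein)
  10.8x1 + 8.9x2 + 11.3x3 + 12.6x4 ≥ 33.6   (metabolisable energy)
  94.2x1 + 4.1x2 + 0.5x3 + 0.3x4 ≥ 148.4   (calcium)
  25x1 + 12.2x2 + 4x3 + 2.3x4 ≥ 55.5   (lysine)
  x1, x2, x3, x4 ≥ 0.
The minimum-cost mix takes nothing from maize — only meat-and-bone meal, sunflower meal, barley. The metabolisable energy, calcium, lysine requirements are met with equality.
So meat-and-bone meal = 1.517 kg, sunflower meal = 1.268 kg, barley = 0.5247 kg.
Total cost: 0.91·1.517 + 0.32·1.268 + 0.32·0.5247 = 1.9541.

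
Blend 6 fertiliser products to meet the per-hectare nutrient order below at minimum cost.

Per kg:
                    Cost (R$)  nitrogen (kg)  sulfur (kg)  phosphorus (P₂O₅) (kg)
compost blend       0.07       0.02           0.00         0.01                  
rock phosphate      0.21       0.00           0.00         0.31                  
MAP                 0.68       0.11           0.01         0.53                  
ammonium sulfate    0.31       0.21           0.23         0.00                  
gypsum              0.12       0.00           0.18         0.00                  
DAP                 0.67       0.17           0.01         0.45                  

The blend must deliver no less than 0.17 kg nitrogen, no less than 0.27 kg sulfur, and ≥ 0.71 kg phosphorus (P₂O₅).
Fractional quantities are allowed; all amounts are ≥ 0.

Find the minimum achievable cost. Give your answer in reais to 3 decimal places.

R$0.788

Set it up as a linear program. Let x1 = kg of compost blend, x2 = kg of rock phosphate, x3 = kg of MAP, x4 = kg of ammonium sulfate, x5 = kg of gypsum, x6 = kg of DAP.
Minimize 0.07x1 + 0.21x2 + 0.68x3 + 0.31x4 + 0.12x5 + 0.67x6 subject to:
  0.02x1 + 0.11x3 + 0.21x4 + 0.17x6 ≥ 0.17   (nitrogen)
  0.01x3 + 0.23x4 + 0.18x5 + 0.01x6 ≥ 0.27   (sulfur)
  0.01x1 + 0.31x2 + 0.53x3 + 0.45x6 ≥ 0.71   (phosphorus (P₂O₅))
  x1, x2, x3, x4, x5, x6 ≥ 0.
The minimum-cost mix takes nothing from compost blend, MAP, DAP — only rock phosphate, ammonium sulfate, gypsum. The nitrogen, sulfur, phosphorus (P₂O₅) requirements are met with equality.
Solving gives x2 = 2.29, x4 = 0.8095, x5 = 0.4656.
Objective = 0.21·2.29 + 0.31·0.8095 + 0.12·0.4656 = 0.78772.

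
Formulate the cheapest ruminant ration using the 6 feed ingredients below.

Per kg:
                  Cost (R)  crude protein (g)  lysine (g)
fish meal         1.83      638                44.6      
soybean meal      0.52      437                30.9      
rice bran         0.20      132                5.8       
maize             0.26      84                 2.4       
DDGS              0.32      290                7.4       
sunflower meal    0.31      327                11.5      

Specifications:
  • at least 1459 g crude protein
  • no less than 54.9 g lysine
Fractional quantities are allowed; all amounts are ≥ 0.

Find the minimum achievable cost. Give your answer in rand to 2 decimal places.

R1.41

Let x1 = kg of fish meal, x2 = kg of soybean meal, x3 = kg of rice bran, x4 = kg of maize, x5 = kg of DDGS, x6 = kg of sunflower meal.
Minimise 1.83x1 + 0.52x2 + 0.2x3 + 0.26x4 + 0.32x5 + 0.31x6 s.t.:
  638x1 + 437x2 + 132x3 + 84x4 + 290x5 + 327x6 ≥ 1459   (crude protein)
  44.6x1 + 30.9x2 + 5.8x3 + 2.4x4 + 7.4x5 + 11.5x6 ≥ 54.9   (lysine)
  x1, x2, x3, x4, x5, x6 ≥ 0.
The minimum-cost mix takes nothing from fish meal, rice bran, maize, DDGS — only soybean meal, sunflower meal. There the crude protein and lysine constraints are tight.
So soybean meal = 0.2311 kg, sunflower meal = 4.153 kg.
Objective = 0.52·0.2311 + 0.31·4.153 = 1.4076.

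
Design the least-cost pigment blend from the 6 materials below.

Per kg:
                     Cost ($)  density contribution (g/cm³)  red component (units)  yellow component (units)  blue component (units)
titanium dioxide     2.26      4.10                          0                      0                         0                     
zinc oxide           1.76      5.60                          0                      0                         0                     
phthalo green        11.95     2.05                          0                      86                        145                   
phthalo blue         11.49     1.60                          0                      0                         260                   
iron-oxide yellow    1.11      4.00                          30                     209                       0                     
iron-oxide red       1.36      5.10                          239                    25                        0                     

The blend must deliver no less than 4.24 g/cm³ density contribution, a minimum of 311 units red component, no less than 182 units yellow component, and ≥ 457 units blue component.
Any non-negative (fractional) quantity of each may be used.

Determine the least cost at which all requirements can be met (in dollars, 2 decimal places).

$22.65

Set it up as a linear program. Let x1 = kg of titanium dioxide, x2 = kg of zinc oxide, x3 = kg of phthalo green, x4 = kg of phthalo blue, x5 = kg of iron-oxide yellow, x6 = kg of iron-oxide red.
min 2.26x1 + 1.76x2 + 11.95x3 + 11.49x4 + 1.11x5 + 1.36x6 with:
  4.1x1 + 5.6x2 + 2.05x3 + 1.6x4 + 4x5 + 5.1x6 ≥ 4.24   (density contribution)
  30x5 + 239x6 ≥ 311   (red component)
  86x3 + 209x5 + 25x6 ≥ 182   (yellow component)
  145x3 + 260x4 ≥ 457   (blue component)
  x1, x2, x3, x4, x5, x6 ≥ 0.
At the optimum only phthalo blue, iron-oxide yellow, iron-oxide red are positive (titanium dioxide, zinc oxide, phthalo green = 0). Binding constraints: red component, yellow component, blue component.
So phthalo blue = 1.758 kg, iron-oxide yellow = 0.7261 kg, iron-oxide red = 1.21 kg.
Objective = 11.49·1.758 + 1.11·0.7261 + 1.36·1.21 = 22.6510.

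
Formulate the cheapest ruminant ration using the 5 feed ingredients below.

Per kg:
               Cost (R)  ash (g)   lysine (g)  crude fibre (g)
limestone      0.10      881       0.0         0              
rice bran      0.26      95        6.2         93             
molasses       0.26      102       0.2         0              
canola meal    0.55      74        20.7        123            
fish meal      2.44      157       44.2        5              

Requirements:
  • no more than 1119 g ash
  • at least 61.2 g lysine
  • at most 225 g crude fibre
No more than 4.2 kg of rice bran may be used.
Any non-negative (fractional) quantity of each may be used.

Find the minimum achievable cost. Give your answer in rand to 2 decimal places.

R2.31

Treat it as an LP. Let x1 = kg of limestone, x2 = kg of rice bran, x3 = kg of molasses, x4 = kg of canola meal, x5 = kg of fish meal.
Minimize 0.1x1 + 0.26x2 + 0.26x3 + 0.55x4 + 2.44x5 s.t.:
  881x1 + 95x2 + 102x3 + 74x4 + 157x5 ≤ 1119   (ash)
  6.2x2 + 0.2x3 + 20.7x4 + 44.2x5 ≥ 61.2   (lysine)
  93x2 + 123x4 + 5x5 ≤ 225   (crude fibre)
  x2 ≤ 4.2
  x1, x2, x3, x4, x5 ≥ 0.
The minimum-cost mix takes nothing from limestone, rice bran, molasses — only canola meal, fish meal. The lysine and crude fibre requirements are met with equality.
Optimal quantities: canola meal = 1.807 kg, fish meal = 0.5382 kg.
Objective = 0.55·1.807 + 2.44·0.5382 = 2.3071.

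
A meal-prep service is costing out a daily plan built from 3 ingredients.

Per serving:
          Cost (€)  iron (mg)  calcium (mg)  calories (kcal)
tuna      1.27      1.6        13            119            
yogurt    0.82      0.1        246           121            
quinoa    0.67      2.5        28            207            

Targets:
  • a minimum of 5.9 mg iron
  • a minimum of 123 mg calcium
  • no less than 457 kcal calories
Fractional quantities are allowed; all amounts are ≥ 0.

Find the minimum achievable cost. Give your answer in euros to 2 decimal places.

€1.77

Let x1 = servings of tuna, x2 = servings of yogurt, x3 = servings of quinoa.
Minimise 1.27x1 + 0.82x2 + 0.67x3 s.t.:
  1.6x1 + 0.1x2 + 2.5x3 ≥ 5.9   (iron)
  13x1 + 246x2 + 28x3 ≥ 123   (calcium)
  119x1 + 121x2 + 207x3 ≥ 457   (calories)
  x1, x2, x3 ≥ 0.
At the optimum only yogurt, quinoa are positive (tuna = 0). The iron and calcium requirements are met with equality.
So yogurt = 0.2324 servings, quinoa = 2.351 servings.
Cost = 0.82·0.2324 + 0.67·2.351 = 1.7657.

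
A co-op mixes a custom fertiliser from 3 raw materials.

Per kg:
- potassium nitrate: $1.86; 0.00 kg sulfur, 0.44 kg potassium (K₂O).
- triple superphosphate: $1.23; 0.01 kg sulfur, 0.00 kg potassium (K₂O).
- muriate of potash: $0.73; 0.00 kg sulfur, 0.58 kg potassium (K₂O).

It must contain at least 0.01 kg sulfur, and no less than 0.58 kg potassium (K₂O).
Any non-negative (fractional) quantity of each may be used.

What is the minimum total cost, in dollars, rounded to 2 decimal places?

Treat it as an LP. Let x1 = kg of potassium nitrate, x2 = kg of triple superphosphate, x3 = kg of muriate of potash.
min 1.86x1 + 1.23x2 + 0.73x3 subject to:
  0.01x2 ≥ 0.01   (sulfur)
  0.44x1 + 0.58x3 ≥ 0.58   (potassium (K₂O))
  x1, x2, x3 ≥ 0.
The minimum-cost mix takes nothing from potassium nitrate — only triple superphosphate, muriate of potash. Binding constraints: sulfur and potassium (K₂O).
That vertex is x2 = 1, x3 = 1.
Cost = 1.23·1 + 0.73·1 = 1.9600.

$1.96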